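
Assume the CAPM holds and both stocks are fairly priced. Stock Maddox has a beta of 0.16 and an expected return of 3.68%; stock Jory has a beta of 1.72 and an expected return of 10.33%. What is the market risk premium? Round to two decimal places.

4.26%

Both satisfy E(R) = R_f + β·MRP, so the slope of the SML is
MRP = (10.33% − 3.68%) / (1.72 − 0.16) = 6.65% / 1.56 = 4.2628%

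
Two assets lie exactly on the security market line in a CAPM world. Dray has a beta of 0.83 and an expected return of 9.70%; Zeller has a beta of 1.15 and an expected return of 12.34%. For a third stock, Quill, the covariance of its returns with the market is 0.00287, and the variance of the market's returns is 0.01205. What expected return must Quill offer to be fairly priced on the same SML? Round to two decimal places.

MRP = (12.34% − 9.70%) / (1.15 − 0.83) = 8.2500%
R_f = 9.70% − 0.83 × 8.2500% = 2.8525%
β_Quill = Cov / Var(R_m) = 0.00287 / 0.01205 = 0.2382
E(R_Quill) = R_f + β × MRP = 2.8525% + 0.2382 × 8.2500% = 4.82%

4.82%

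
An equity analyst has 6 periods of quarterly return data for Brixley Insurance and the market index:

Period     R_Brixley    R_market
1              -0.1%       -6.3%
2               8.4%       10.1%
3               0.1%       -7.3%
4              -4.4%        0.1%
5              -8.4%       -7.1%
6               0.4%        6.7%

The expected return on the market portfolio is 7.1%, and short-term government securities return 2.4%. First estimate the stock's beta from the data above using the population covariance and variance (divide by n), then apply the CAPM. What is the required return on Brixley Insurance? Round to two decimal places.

Mean R_i = (-0.1 + 8.4 + 0.1 − 4.4 − 8.4 + 0.4) / 6 = -0.6667%
Mean R_m = (-6.3 + 10.1 − 7.3 + 0.1 − 7.1 + 6.7) / 6 = -0.6333%
Σ(R_i − R̄_i)(R_m − R̄_m) = 144.0867  ⇒  Cov = 144.0867 / 6 = 24.0145
Σ(R_m − R̄_m)² = 287.8933  ⇒  Var(R_m) = 287.8933 / 6 = 47.9822
β = Cov / Var(R_m) = 24.0145 / 47.9822 = 0.5005
MRP = 7.1% − 2.4% = 4.70%
E(R) = R_f + β × MRP = 2.4% + 0.5005 × 4.7% = 4.75%

4.75%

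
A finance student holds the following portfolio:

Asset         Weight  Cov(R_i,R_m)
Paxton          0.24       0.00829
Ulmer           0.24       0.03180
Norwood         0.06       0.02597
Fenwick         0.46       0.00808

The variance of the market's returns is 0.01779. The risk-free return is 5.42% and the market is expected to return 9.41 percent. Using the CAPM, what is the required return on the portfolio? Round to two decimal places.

8.76%

β_Paxton = 0.00829 / 0.01779 = 0.4660
β_Ulmer = 0.03180 / 0.01779 = 1.7875
β_Norwood = 0.02597 / 0.01779 = 1.4598
β_Fenwick = 0.00808 / 0.01779 = 0.4542
β_P = Σ w_i β_i = 0.24×0.4660 + 0.24×1.7875 + 0.06×1.4598 + 0.46×0.4542 = 0.8374
MRP = 9.41% − 5.42% = 3.99%
E(R_P) = R_f + β_P × MRP = 5.42% + 0.8374 × 3.99% = 8.76%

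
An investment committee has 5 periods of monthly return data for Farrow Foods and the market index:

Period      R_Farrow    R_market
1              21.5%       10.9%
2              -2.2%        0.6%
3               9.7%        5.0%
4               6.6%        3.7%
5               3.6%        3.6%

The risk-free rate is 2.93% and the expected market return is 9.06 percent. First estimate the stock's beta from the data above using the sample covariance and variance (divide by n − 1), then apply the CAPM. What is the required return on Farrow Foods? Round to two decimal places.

17.03%

Mean R_i = (21.5 − 2.2 + 9.7 + 6.6 + 3.6) / 5 = 7.8400%
Mean R_m = (10.9 + 0.6 + 5.0 + 3.7 + 3.6) / 5 = 4.7600%
Σ(R_i − R̄_i)(R_m − R̄_m) = 132.3180  ⇒  Cov = 132.3180 / 4 = 33.0795
Σ(R_m − R̄_m)² = 57.5320  ⇒  Var(R_m) = 57.5320 / 4 = 14.3830
β = Cov / Var(R_m) = 33.0795 / 14.3830 = 2.2999
MRP = 9.06% − 2.93% = 6.13%
E(R) = R_f + β × MRP = 2.93% + 2.2999 × 6.13% = 17.03%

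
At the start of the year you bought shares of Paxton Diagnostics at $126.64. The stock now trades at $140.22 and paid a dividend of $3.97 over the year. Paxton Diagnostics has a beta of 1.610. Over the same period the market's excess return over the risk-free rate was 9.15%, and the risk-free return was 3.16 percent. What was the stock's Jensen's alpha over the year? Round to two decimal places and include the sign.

-4.03%

Realised HPR = (P1 + D1 − P0) / P0 = (140.22 + 3.97 − 126.64) / 126.64 = 17.55 / 126.64 = 13.8582%
CAPM required = R_f + β·MRP = 3.16% + 1.610 × 9.15% = 17.89150%
α = realised − required = 13.8582% − 17.89150% = -4.03%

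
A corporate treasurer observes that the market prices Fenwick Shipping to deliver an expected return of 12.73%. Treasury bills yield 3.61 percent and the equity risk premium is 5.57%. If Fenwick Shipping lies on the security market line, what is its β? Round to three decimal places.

1.637

β = (E(R) − R_f) / MRP = (12.73% − 3.61%) / 5.57% = 9.12% / 5.57% = 1.637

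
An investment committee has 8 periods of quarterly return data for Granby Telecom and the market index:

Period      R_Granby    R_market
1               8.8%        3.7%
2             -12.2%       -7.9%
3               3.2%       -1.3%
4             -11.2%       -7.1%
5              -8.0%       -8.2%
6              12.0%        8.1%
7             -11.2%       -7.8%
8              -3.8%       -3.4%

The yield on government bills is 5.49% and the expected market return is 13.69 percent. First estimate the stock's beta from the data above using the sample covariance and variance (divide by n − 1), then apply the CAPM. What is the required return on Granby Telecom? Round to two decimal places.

Mean R_i = (8.8 − 12.2 + 3.2 − 11.2 − 8.0 + 12.0 − 11.2 − 3.8) / 8 = -2.8000%
Mean R_m = (3.7 − 7.9 − 1.3 − 7.1 − 8.2 + 8.1 − 7.8 − 3.4) / 8 = -2.9875%
Σ(R_i − R̄_i)(R_m − R̄_m) = 400.4600  ⇒  Cov = 400.4600 / 7 = 57.2086
Σ(R_m − R̄_m)² = 262.0488  ⇒  Var(R_m) = 262.0488 / 7 = 37.4355
β = Cov / Var(R_m) = 57.2086 / 37.4355 = 1.5282
MRP = 13.69% − 5.49% = 8.20%
E(R) = R_f + β × MRP = 5.49% + 1.5282 × 8.20% = 18.02%

18.02%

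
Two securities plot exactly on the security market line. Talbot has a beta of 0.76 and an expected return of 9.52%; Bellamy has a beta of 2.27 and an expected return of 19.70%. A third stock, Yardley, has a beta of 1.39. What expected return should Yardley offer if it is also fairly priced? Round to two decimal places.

MRP (SML slope) = (19.70% − 9.52%) / (2.27 − 0.76) = 10.18% / 1.51 = 6.7417%
R_f (intercept) = 9.52% − 0.76 × 6.7417% = 4.3963%
E(R_Yardley) = R_f + β × MRP = 4.3963% + 1.39 × 6.7417% = 13.77%

13.77%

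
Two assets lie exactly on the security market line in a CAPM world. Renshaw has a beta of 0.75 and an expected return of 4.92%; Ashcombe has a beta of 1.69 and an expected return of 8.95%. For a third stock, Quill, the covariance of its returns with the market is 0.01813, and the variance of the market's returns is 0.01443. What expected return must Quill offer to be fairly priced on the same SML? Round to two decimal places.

MRP = (8.95% − 4.92%) / (1.69 − 0.75) = 4.2872%
R_f = 4.92% − 0.75 × 4.2872% = 1.7046%
β_Quill = Cov / Var(R_m) = 0.01813 / 0.01443 = 1.2564
E(R_Quill) = R_f + β × MRP = 1.7046% + 1.2564 × 4.2872% = 7.09%

7.09%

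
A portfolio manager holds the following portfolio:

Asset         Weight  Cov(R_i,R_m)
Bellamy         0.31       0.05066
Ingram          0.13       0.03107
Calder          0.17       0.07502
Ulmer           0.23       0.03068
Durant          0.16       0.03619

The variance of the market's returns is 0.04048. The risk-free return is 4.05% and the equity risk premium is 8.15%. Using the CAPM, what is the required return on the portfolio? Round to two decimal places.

β_Bellamy = 0.05066 / 0.04048 = 1.2515
β_Ingram = 0.03107 / 0.04048 = 0.7675
β_Calder = 0.07502 / 0.04048 = 1.8533
β_Ulmer = 0.03068 / 0.04048 = 0.7579
β_Durant = 0.03619 / 0.04048 = 0.8940
β_P = Σ w_i β_i = 0.31×1.2515 + 0.13×0.7675 + 0.17×1.8533 + 0.23×0.7579 + 0.16×0.8940 = 1.1202
E(R_P) = R_f + β_P × MRP = 4.05% + 1.1202 × 8.15% = 13.18%

13.18%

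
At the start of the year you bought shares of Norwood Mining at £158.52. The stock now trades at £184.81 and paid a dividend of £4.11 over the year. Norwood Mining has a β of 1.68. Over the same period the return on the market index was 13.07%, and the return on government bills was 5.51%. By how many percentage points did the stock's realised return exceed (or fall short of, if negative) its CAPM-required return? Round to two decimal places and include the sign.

+0.97%

Realised HPR = (P1 + D1 − P0) / P0 = (184.81 + 4.11 − 158.52) / 158.52 = 30.40 / 158.52 = 19.1774%
MRP = 13.07% − 5.51% = 7.56%
CAPM required = R_f + β·MRP = 5.51% + 1.68 × 7.56% = 18.2108%
α = realised − required = 19.1774% − 18.2108% = +0.97%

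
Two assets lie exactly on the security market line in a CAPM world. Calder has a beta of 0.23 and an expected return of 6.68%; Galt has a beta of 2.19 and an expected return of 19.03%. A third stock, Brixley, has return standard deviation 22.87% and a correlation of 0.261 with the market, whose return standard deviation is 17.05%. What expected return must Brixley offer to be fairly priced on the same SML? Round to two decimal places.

MRP = (19.03% − 6.68%) / (2.19 − 0.23) = 6.3010%
R_f = 6.68% − 0.23 × 6.3010% = 5.2308%
β_Brixley = ρ·σ_i/σ_m = 0.261 × 22.87 / 17.05 = 0.3501
E(R_Brixley) = R_f + β × MRP = 5.2308% + 0.3501 × 6.3010% = 7.44%

7.44%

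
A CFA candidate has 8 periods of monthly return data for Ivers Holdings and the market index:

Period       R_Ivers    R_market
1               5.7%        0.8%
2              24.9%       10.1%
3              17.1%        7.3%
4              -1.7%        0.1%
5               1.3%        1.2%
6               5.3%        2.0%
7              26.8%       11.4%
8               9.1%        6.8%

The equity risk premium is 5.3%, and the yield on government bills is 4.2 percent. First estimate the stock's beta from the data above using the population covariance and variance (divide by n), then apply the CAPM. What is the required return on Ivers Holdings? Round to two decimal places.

Mean R_i = (5.7 + 24.9 + 17.1 − 1.7 + 1.3 + 5.3 + 26.8 + 9.1) / 8 = 11.0625%
Mean R_m = (0.8 + 10.1 + 7.3 + 0.1 + 1.2 + 2.0 + 11.4 + 6.8) / 8 = 4.9625%
Σ(R_i − R̄_i)(R_m − R̄_m) = 321.0888  ⇒  Cov = 321.0888 / 8 = 40.1361
Σ(R_m − R̄_m)² = 140.5788  ⇒  Var(R_m) = 140.5788 / 8 = 17.5724
β = Cov / Var(R_m) = 40.1361 / 17.5724 = 2.2840
E(R) = R_f + β × MRP = 4.2% + 2.2840 × 5.3% = 16.31%

16.31%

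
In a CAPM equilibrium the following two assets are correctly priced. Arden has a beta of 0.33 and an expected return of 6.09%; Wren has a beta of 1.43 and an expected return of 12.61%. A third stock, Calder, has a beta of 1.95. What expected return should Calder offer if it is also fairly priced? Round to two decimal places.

15.69%

MRP (SML slope) = (12.61% − 6.09%) / (1.43 − 0.33) = 6.52% / 1.10 = 5.9273%
R_f (intercept) = 6.09% − 0.33 × 5.9273% = 4.1340%
E(R_Calder) = R_f + β × MRP = 4.1340% + 1.95 × 5.9273% = 15.69%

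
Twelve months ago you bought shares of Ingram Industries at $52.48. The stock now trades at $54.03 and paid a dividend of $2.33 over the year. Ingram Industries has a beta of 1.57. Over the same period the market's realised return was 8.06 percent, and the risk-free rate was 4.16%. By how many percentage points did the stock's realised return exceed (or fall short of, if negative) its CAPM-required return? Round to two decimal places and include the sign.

-2.89%

Realised HPR = (P1 + D1 − P0) / P0 = (54.03 + 2.33 − 52.48) / 52.48 = 3.88 / 52.48 = 7.3933%
MRP = 8.06% − 4.16% = 3.90%
CAPM required = R_f + β·MRP = 4.16% + 1.57 × 3.90% = 10.2830%
α = realised − required = 7.3933% − 10.2830% = -2.89%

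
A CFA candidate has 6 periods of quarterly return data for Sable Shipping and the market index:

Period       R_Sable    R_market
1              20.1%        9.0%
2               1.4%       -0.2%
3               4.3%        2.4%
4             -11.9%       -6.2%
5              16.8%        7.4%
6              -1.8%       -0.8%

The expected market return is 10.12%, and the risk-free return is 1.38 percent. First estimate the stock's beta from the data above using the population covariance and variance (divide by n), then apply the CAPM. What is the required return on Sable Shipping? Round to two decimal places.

19.86%

Mean R_i = (20.1 + 1.4 + 4.3 − 11.9 + 16.8 − 1.8) / 6 = 4.8167%
Mean R_m = (9.0 − 0.2 + 2.4 − 6.2 + 7.4 − 0.8) / 6 = 1.9333%
Σ(R_i − R̄_i)(R_m − R̄_m) = 334.6067  ⇒  Cov = 334.6067 / 6 = 55.7678
Σ(R_m − R̄_m)² = 158.2133  ⇒  Var(R_m) = 158.2133 / 6 = 26.3689
β = Cov / Var(R_m) = 55.7678 / 26.3689 = 2.1149
MRP = 10.12% − 1.38% = 8.74%
E(R) = R_f + β × MRP = 1.38% + 2.1149 × 8.74% = 19.86%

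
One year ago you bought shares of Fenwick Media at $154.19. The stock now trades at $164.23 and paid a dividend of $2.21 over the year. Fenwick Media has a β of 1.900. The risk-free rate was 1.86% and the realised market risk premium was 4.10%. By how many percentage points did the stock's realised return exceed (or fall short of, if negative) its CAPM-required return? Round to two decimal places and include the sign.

-1.71%

Realised HPR = (P1 + D1 − P0) / P0 = (164.23 + 2.21 − 154.19) / 154.19 = 12.25 / 154.19 = 7.9447%
CAPM required = R_f + β·MRP = 1.86% + 1.900 × 4.10% = 9.65000%
α = realised − required = 7.9447% − 9.65000% = -1.71%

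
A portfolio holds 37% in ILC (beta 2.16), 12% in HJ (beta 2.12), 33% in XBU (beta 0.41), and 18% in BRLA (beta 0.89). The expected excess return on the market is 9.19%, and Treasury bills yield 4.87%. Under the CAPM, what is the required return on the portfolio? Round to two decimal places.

17.27%

β_P = Σ w_i β_i = 0.37×2.16 + 0.12×2.12 + 0.33×0.41 + 0.18×0.89 = 1.3491
E(R_P) = R_f + β_P × MRP = 4.87% + 1.3491 × 9.19% = 17.27%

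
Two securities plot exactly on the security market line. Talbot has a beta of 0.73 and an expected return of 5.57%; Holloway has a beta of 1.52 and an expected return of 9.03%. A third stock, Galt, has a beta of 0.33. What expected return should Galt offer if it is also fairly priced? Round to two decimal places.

MRP (SML slope) = (9.03% − 5.57%) / (1.52 − 0.73) = 3.46% / 0.79 = 4.3797%
R_f (intercept) = 5.57% − 0.73 × 4.3797% = 2.3728%
E(R_Galt) = R_f + β × MRP = 2.3728% + 0.33 × 4.3797% = 3.82%

3.82%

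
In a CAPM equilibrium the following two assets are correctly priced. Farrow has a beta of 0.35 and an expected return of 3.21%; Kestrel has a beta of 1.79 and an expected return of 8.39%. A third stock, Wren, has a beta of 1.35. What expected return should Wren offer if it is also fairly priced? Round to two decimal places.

MRP (SML slope) = (8.39% − 3.21%) / (1.79 − 0.35) = 5.18% / 1.44 = 3.5972%
R_f (intercept) = 3.21% − 0.35 × 3.5972% = 1.9510%
E(R_Wren) = R_f + β × MRP = 1.9510% + 1.35 × 3.5972% = 6.81%

6.81%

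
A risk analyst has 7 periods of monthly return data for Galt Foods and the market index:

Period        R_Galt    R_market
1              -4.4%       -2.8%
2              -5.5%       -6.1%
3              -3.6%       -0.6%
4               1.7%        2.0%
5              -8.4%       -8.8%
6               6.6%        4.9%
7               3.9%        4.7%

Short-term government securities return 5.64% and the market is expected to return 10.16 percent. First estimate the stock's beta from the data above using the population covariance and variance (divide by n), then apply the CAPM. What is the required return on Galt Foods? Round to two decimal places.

Mean R_i = (-4.4 − 5.5 − 3.6 + 1.7 − 8.4 + 6.6 + 3.9) / 7 = -1.3857%
Mean R_m = (-2.8 − 6.1 − 0.6 + 2.0 − 8.8 + 4.9 + 4.7) / 7 = -0.9571%
Σ(R_i − R̄_i)(R_m − R̄_m) = 166.7357  ⇒  Cov = 166.7357 / 7 = 23.8194
Σ(R_m − R̄_m)² = 166.5371  ⇒  Var(R_m) = 166.5371 / 7 = 23.7910
β = Cov / Var(R_m) = 23.8194 / 23.7910 = 1.0012
MRP = 10.16% − 5.64% = 4.52%
E(R) = R_f + β × MRP = 5.64% + 1.0012 × 4.52% = 10.17%

10.17%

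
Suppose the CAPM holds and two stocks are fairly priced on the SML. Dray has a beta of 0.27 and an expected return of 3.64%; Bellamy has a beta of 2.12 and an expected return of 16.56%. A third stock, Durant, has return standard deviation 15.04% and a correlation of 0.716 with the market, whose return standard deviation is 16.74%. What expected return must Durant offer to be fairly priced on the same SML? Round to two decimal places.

6.25%

MRP = (16.56% − 3.64%) / (2.12 − 0.27) = 6.9838%
R_f = 3.64% − 0.27 × 6.9838% = 1.7544%
β_Durant = ρ·σ_i/σ_m = 0.716 × 15.04 / 16.74 = 0.6433
E(R_Durant) = R_f + β × MRP = 1.7544% + 0.6433 × 6.9838% = 6.25%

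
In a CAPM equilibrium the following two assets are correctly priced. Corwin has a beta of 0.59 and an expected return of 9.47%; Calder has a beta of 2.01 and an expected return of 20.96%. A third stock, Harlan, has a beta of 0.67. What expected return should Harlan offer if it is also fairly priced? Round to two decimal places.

MRP (SML slope) = (20.96% − 9.47%) / (2.01 − 0.59) = 11.49% / 1.42 = 8.0915%
R_f (intercept) = 9.47% − 0.59 × 8.0915% = 4.6960%
E(R_Harlan) = R_f + β × MRP = 4.6960% + 0.67 × 8.0915% = 10.12%

10.12%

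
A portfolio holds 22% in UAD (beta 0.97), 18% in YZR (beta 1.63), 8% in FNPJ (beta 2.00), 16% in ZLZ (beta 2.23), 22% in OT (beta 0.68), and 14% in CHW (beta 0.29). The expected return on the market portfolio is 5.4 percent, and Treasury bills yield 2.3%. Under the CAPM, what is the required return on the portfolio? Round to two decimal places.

6.06%

β_P = Σ w_i β_i = 0.22×0.97 + 0.18×1.63 + 0.08×2.00 + 0.16×2.23 + 0.22×0.68 + 0.14×0.29 = 1.2138
MRP = 5.4% − 2.3% = 3.10%
E(R_P) = R_f + β_P × MRP = 2.3% + 1.2138 × 3.1% = 6.06%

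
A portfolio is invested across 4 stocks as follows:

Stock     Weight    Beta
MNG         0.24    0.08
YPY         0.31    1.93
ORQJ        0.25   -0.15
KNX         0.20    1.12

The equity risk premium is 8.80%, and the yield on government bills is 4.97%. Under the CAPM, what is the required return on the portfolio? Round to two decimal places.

β_P = Σ w_i β_i = 0.24×0.08 + 0.31×1.93 + 0.25×-0.15 + 0.20×1.12 = 0.8040
E(R_P) = R_f + β_P × MRP = 4.97% + 0.8040 × 8.80% = 12.05%

12.05%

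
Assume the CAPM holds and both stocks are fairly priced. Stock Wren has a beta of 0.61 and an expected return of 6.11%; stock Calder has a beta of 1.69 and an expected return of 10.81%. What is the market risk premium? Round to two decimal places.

4.35%

Both satisfy E(R) = R_f + β·MRP, so the slope of the SML is
MRP = (10.81% − 6.11%) / (1.69 − 0.61) = 4.70% / 1.08 = 4.3519%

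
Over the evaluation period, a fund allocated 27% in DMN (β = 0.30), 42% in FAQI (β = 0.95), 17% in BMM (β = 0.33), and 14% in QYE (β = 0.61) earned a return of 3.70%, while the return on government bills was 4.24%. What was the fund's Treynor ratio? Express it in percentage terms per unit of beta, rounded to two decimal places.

-0.87%

β_P = 0.27×0.30 + 0.42×0.95 + 0.17×0.33 + 0.14×0.61 = 0.6215
Treynor = (R_P − R_f) / β_P = (3.70% − 4.24%) / 0.6215 = -0.54% / 0.6215 = -0.87%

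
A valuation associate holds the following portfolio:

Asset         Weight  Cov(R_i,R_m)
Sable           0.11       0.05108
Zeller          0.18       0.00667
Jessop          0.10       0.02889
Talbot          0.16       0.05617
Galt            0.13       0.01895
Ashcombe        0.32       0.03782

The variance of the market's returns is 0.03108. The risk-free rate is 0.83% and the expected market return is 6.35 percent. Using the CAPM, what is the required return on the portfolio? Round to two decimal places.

6.74%

β_Sable = 0.05108 / 0.03108 = 1.6435
β_Zeller = 0.00667 / 0.03108 = 0.2146
β_Jessop = 0.02889 / 0.03108 = 0.9295
β_Talbot = 0.05617 / 0.03108 = 1.8073
β_Galt = 0.01895 / 0.03108 = 0.6097
β_Ashcombe = 0.03782 / 0.03108 = 1.2169
β_P = Σ w_i β_i = 0.11×1.6435 + 0.18×0.2146 + 0.10×0.9295 + 0.16×1.8073 + 0.13×0.6097 + 0.32×1.2169 = 1.0702
MRP = 6.35% − 0.83% = 5.52%
E(R_P) = R_f + β_P × MRP = 0.83% + 1.0702 × 5.52% = 6.74%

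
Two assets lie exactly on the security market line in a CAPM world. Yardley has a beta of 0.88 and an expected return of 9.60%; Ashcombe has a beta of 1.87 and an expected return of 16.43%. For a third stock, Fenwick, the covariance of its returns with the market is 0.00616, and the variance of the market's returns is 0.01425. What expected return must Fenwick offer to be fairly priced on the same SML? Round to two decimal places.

MRP = (16.43% − 9.60%) / (1.87 − 0.88) = 6.8990%
R_f = 9.60% − 0.88 × 6.8990% = 3.5289%
β_Fenwick = Cov / Var(R_m) = 0.00616 / 0.01425 = 0.4323
E(R_Fenwick) = R_f + β × MRP = 3.5289% + 0.4323 × 6.8990% = 6.51%

6.51%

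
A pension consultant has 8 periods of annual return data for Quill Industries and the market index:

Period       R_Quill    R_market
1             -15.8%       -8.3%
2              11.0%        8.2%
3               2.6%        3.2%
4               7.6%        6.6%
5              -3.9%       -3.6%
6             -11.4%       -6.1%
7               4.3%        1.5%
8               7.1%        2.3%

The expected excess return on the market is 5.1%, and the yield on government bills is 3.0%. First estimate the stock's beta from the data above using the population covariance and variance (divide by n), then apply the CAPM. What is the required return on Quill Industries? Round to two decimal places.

11.00%

Mean R_i = (-15.8 + 11.0 + 2.6 + 7.6 − 3.9 − 11.4 + 4.3 + 7.1) / 8 = 0.1875%
Mean R_m = (-8.3 + 8.2 + 3.2 + 6.6 − 3.6 − 6.1 + 1.5 + 2.3) / 8 = 0.4750%
Σ(R_i − R̄_i)(R_m − R̄_m) = 385.4675  ⇒  Cov = 385.4675 / 8 = 48.1834
Σ(R_m − R̄_m)² = 245.8350  ⇒  Var(R_m) = 245.8350 / 8 = 30.7294
β = Cov / Var(R_m) = 48.1834 / 30.7294 = 1.5680
E(R) = R_f + β × MRP = 3.0% + 1.5680 × 5.1% = 11.00%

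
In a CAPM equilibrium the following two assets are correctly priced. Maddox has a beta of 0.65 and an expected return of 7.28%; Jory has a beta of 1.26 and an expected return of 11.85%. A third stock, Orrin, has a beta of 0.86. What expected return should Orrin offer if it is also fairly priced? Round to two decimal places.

MRP (SML slope) = (11.85% − 7.28%) / (1.26 − 0.65) = 4.57% / 0.61 = 7.4918%
R_f (intercept) = 7.28% − 0.65 × 7.4918% = 2.4103%
E(R_Orrin) = R_f + β × MRP = 2.4103% + 0.86 × 7.4918% = 8.85%

8.85%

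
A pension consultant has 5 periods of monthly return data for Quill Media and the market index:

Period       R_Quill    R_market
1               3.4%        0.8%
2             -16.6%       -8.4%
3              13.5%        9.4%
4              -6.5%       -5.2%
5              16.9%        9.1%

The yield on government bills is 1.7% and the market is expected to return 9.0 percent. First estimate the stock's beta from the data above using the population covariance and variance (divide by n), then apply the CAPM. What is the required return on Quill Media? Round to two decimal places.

Mean R_i = (3.4 − 16.6 + 13.5 − 6.5 + 16.9) / 5 = 2.1400%
Mean R_m = (0.8 − 8.4 + 9.4 − 5.2 + 9.1) / 5 = 1.1400%
Σ(R_i − R̄_i)(R_m − R̄_m) = 444.4520  ⇒  Cov = 444.4520 / 5 = 88.8904
Σ(R_m − R̄_m)² = 262.9120  ⇒  Var(R_m) = 262.9120 / 5 = 52.5824
β = Cov / Var(R_m) = 88.8904 / 52.5824 = 1.6905
MRP = 9.0% − 1.7% = 7.30%
E(R) = R_f + β × MRP = 1.7% + 1.6905 × 7.3% = 14.04%

14.04%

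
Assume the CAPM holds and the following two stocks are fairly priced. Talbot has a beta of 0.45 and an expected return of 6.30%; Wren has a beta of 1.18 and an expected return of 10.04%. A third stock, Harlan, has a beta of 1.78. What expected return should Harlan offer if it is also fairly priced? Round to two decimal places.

13.11%

MRP (SML slope) = (10.04% − 6.30%) / (1.18 − 0.45) = 3.74% / 0.73 = 5.1233%
R_f (intercept) = 6.30% − 0.45 × 5.1233% = 3.9945%
E(R_Harlan) = R_f + β × MRP = 3.9945% + 1.78 × 5.1233% = 13.11%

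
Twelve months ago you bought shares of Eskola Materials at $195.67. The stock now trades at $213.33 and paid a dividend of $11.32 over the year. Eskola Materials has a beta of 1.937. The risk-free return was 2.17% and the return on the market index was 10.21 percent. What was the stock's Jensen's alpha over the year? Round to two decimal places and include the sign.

Realised HPR = (P1 + D1 − P0) / P0 = (213.33 + 11.32 − 195.67) / 195.67 = 28.98 / 195.67 = 14.8107%
MRP = 10.21% − 2.17% = 8.04%
CAPM required = R_f + β·MRP = 2.17% + 1.937 × 8.04% = 17.74348%
α = realised − required = 14.8107% − 17.74348% = -2.93%

-2.93%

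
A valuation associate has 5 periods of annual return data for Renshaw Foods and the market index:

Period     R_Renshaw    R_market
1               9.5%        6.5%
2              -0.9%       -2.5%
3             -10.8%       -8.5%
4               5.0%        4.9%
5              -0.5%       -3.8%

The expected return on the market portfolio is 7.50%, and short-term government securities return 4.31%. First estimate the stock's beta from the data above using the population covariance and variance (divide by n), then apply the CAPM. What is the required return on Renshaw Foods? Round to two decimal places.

8.05%

Mean R_i = (9.5 − 0.9 − 10.8 + 5.0 − 0.5) / 5 = 0.4600%
Mean R_m = (6.5 − 2.5 − 8.5 + 4.9 − 3.8) / 5 = -0.6800%
Σ(R_i − R̄_i)(R_m − R̄_m) = 183.7640  ⇒  Cov = 183.7640 / 5 = 36.7528
Σ(R_m − R̄_m)² = 156.8880  ⇒  Var(R_m) = 156.8880 / 5 = 31.3776
β = Cov / Var(R_m) = 36.7528 / 31.3776 = 1.1713
MRP = 7.50% − 4.31% = 3.19%
E(R) = R_f + β × MRP = 4.31% + 1.1713 × 3.19% = 8.05%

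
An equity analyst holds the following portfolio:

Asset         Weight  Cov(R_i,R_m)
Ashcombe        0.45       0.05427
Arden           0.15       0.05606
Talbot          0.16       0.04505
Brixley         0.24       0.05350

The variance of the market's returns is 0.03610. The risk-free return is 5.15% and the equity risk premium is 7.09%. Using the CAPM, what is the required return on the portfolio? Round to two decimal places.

β_Ashcombe = 0.05427 / 0.03610 = 1.5033
β_Arden = 0.05606 / 0.03610 = 1.5529
β_Talbot = 0.04505 / 0.03610 = 1.2479
β_Brixley = 0.05350 / 0.03610 = 1.4820
β_P = Σ w_i β_i = 0.45×1.5033 + 0.15×1.5529 + 0.16×1.2479 + 0.24×1.4820 = 1.4648
E(R_P) = R_f + β_P × MRP = 5.15% + 1.4648 × 7.09% = 15.54%

15.54%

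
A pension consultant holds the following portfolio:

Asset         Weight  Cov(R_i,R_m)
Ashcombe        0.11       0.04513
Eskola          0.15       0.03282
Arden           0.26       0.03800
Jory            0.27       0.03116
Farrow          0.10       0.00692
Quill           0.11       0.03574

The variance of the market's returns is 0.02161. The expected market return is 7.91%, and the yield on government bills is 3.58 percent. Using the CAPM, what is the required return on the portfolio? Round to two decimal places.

β_Ashcombe = 0.04513 / 0.02161 = 2.0884
β_Eskola = 0.03282 / 0.02161 = 1.5187
β_Arden = 0.03800 / 0.02161 = 1.7584
β_Jory = 0.03116 / 0.02161 = 1.4419
β_Farrow = 0.00692 / 0.02161 = 0.3202
β_Quill = 0.03574 / 0.02161 = 1.6539
β_P = Σ w_i β_i = 0.11×2.0884 + 0.15×1.5187 + 0.26×1.7584 + 0.27×1.4419 + 0.10×0.3202 + 0.11×1.6539 = 1.5180
MRP = 7.91% − 3.58% = 4.33%
E(R_P) = R_f + β_P × MRP = 3.58% + 1.5180 × 4.33% = 10.15%

10.15%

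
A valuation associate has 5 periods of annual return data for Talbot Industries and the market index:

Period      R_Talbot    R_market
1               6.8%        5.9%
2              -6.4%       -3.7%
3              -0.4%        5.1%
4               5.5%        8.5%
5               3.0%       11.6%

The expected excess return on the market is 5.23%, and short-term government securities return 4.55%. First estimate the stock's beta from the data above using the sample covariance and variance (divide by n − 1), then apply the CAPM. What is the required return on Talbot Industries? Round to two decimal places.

Mean R_i = (6.8 − 6.4 − 0.4 + 5.5 + 3.0) / 5 = 1.7000%
Mean R_m = (5.9 − 3.7 + 5.1 + 8.5 + 11.6) / 5 = 5.4800%
Σ(R_i − R̄_i)(R_m − R̄_m) = 96.7300  ⇒  Cov = 96.7300 / 4 = 24.1825
Σ(R_m − R̄_m)² = 131.1680  ⇒  Var(R_m) = 131.1680 / 4 = 32.7920
β = Cov / Var(R_m) = 24.1825 / 32.7920 = 0.7375
E(R) = R_f + β × MRP = 4.55% + 0.7375 × 5.23% = 8.41%

8.41%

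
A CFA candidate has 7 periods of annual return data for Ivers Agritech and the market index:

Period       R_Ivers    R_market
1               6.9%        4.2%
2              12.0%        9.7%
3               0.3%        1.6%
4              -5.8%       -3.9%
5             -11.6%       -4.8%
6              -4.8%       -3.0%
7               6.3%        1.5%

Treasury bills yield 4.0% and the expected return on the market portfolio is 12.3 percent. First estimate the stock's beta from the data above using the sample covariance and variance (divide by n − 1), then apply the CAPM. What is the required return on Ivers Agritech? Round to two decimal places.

16.75%

Mean R_i = (6.9 + 12.0 + 0.3 − 5.8 − 11.6 − 4.8 + 6.3) / 7 = 0.4714%
Mean R_m = (4.2 + 9.7 + 1.6 − 3.9 − 4.8 − 3.0 + 1.5) / 7 = 0.7571%
Σ(R_i − R̄_i)(R_m − R̄_m) = 245.5114  ⇒  Cov = 245.5114 / 6 = 40.9186
Σ(R_m − R̄_m)² = 159.7771  ⇒  Var(R_m) = 159.7771 / 6 = 26.6295
β = Cov / Var(R_m) = 40.9186 / 26.6295 = 1.5366
MRP = 12.3% − 4.0% = 8.30%
E(R) = R_f + β × MRP = 4.0% + 1.5366 × 8.3% = 16.75%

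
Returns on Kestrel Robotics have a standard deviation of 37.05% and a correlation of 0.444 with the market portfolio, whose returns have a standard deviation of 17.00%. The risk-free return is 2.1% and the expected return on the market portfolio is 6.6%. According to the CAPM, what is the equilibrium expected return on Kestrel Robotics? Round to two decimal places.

6.45%

β = ρ × σ_i / σ_m = 0.444 × 37.05% / 17.00% = 0.9677
MRP = 6.6% − 2.1% = 4.50%
E(R) = 2.1% + 0.9677 × 4.5% = 6.45%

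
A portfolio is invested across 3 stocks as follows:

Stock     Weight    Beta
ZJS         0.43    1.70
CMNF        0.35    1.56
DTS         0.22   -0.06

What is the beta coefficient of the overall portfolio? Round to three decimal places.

1.264

β_P = Σ w_i β_i = 0.43×1.70 + 0.35×1.56 + 0.22×-0.06 = 1.2638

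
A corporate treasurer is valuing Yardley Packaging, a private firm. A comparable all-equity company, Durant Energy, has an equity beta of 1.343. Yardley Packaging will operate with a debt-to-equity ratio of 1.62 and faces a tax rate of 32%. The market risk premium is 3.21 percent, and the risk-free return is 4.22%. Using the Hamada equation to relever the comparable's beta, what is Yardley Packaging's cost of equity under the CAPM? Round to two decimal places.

β_L = β_U × [1 + (1 − t)(D/E)] = 1.343 × [1 + (1 − 0.32) × 1.62]
    = 1.343 × [1 + 0.68 × 1.62] = 1.343 × 2.1016 = 2.8224
E(R) = R_f + β_L × MRP = 4.22% + 2.8224 × 3.21% = 13.28%

13.28%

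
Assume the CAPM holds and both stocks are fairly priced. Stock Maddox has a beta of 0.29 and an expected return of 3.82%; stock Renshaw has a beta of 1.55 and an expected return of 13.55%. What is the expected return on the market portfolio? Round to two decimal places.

9.30%

Both satisfy E(R) = R_f + β·MRP, so the slope of the SML is
MRP = (13.55% − 3.82%) / (1.55 − 0.29) = 9.73% / 1.26 = 7.7222%
R_f = E(R_Maddox) − β_Maddox·MRP = 3.82% − 0.29 × 7.7222% = 1.5806%
E(R_m) = R_f + MRP = 1.5806% + 7.7222% = 9.30%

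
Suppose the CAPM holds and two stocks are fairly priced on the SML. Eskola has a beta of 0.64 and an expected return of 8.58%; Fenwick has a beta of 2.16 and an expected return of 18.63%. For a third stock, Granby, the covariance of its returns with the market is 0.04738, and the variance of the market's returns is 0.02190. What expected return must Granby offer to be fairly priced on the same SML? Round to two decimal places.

MRP = (18.63% − 8.58%) / (2.16 − 0.64) = 6.6118%
R_f = 8.58% − 0.64 × 6.6118% = 4.3484%
β_Granby = Cov / Var(R_m) = 0.04738 / 0.02190 = 2.1635
E(R_Granby) = R_f + β × MRP = 4.3484% + 2.1635 × 6.6118% = 18.65%

18.65%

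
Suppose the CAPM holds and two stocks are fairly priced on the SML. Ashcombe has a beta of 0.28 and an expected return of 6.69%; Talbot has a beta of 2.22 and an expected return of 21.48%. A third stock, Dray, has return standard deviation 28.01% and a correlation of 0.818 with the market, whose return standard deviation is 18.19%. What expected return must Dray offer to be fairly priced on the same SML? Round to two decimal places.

14.16%

MRP = (21.48% − 6.69%) / (2.22 − 0.28) = 7.6237%
R_f = 6.69% − 0.28 × 7.6237% = 4.5554%
β_Dray = ρ·σ_i/σ_m = 0.818 × 28.01 / 18.19 = 1.2596
E(R_Dray) = R_f + β × MRP = 4.5554% + 1.2596 × 7.6237% = 14.16%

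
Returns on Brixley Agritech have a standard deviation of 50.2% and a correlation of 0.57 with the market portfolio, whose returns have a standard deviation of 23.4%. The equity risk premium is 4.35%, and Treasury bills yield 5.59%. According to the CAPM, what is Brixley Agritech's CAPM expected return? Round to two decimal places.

10.91%

β = ρ × σ_i / σ_m = 0.57 × 50.2% / 23.4% = 1.2228
E(R) = 5.59% + 1.2228 × 4.35% = 10.91%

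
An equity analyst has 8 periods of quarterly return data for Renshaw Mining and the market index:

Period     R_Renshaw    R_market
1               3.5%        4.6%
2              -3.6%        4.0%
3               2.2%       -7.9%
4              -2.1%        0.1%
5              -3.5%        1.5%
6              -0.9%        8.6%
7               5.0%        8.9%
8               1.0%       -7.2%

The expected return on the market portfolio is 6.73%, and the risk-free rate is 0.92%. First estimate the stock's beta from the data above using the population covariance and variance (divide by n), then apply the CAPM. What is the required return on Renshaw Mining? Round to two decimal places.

1.04%

Mean R_i = (3.5 − 3.6 + 2.2 − 2.1 − 3.5 − 0.9 + 5.0 + 1.0) / 8 = 0.2000%
Mean R_m = (4.6 + 4.0 − 7.9 + 0.1 + 1.5 + 8.6 + 8.9 − 7.2) / 8 = 1.5750%
Σ(R_i − R̄_i)(R_m − R̄_m) = 5.9000  ⇒  Cov = 5.9000 / 8 = 0.7375
Σ(R_m − R̄_m)² = 286.9950  ⇒  Var(R_m) = 286.9950 / 8 = 35.8744
β = Cov / Var(R_m) = 0.7375 / 35.8744 = 0.0206
MRP = 6.73% − 0.92% = 5.81%
E(R) = R_f + β × MRP = 0.92% + 0.0206 × 5.81% = 1.04%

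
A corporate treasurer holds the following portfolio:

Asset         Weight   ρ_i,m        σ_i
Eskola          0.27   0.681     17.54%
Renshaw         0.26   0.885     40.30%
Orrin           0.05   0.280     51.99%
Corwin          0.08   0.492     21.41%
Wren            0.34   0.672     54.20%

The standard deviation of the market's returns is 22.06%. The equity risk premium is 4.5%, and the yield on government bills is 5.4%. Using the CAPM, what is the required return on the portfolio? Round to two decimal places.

β_Eskola = 0.681 × 17.54% / 22.06% = 0.5415
β_Renshaw = 0.885 × 40.30% / 22.06% = 1.6167
β_Orrin = 0.280 × 51.99% / 22.06% = 0.6599
β_Corwin = 0.492 × 21.41% / 22.06% = 0.4775
β_Wren = 0.672 × 54.20% / 22.06% = 1.6511
β_P = Σ w_i β_i = 0.27×0.5415 + 0.26×1.6167 + 0.05×0.6599 + 0.08×0.4775 + 0.34×1.6511 = 1.1991
E(R_P) = R_f + β_P × MRP = 5.4% + 1.1991 × 4.5% = 10.80%

10.80%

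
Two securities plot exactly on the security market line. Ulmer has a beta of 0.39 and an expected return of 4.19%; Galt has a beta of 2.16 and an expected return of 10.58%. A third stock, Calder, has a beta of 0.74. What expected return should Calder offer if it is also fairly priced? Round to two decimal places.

5.45%

MRP (SML slope) = (10.58% − 4.19%) / (2.16 − 0.39) = 6.39% / 1.77 = 3.6102%
R_f (intercept) = 4.19% − 0.39 × 3.6102% = 2.7820%
E(R_Calder) = R_f + β × MRP = 2.7820% + 0.74 × 3.6102% = 5.45%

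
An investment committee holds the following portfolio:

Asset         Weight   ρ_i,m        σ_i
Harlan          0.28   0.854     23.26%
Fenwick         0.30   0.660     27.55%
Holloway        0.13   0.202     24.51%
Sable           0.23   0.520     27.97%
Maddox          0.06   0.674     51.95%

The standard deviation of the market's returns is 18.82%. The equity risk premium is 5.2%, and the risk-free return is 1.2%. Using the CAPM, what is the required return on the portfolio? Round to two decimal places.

5.93%

β_Harlan = 0.854 × 23.26% / 18.82% = 1.0555
β_Fenwick = 0.660 × 27.55% / 18.82% = 0.9662
β_Holloway = 0.202 × 24.51% / 18.82% = 0.2631
β_Sable = 0.520 × 27.97% / 18.82% = 0.7728
β_Maddox = 0.674 × 51.95% / 18.82% = 1.8605
β_P = Σ w_i β_i = 0.28×1.0555 + 0.30×0.9662 + 0.13×0.2631 + 0.23×0.7728 + 0.06×1.8605 = 0.9090
E(R_P) = R_f + β_P × MRP = 1.2% + 0.9090 × 5.2% = 5.93%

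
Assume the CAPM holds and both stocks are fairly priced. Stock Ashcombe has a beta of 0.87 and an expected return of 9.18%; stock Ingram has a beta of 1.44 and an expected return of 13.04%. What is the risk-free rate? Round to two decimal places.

3.29%

Both satisfy E(R) = R_f + β·MRP, so the slope of the SML is
MRP = (13.04% − 9.18%) / (1.44 − 0.87) = 3.86% / 0.57 = 6.7719%
R_f = E(R_Ashcombe) − β_Ashcombe·MRP = 9.18% − 0.87 × 6.7719% = 3.2884%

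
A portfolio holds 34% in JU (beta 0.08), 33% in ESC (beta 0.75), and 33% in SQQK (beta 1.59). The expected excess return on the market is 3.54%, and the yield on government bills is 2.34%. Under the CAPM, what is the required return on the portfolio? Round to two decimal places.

β_P = Σ w_i β_i = 0.34×0.08 + 0.33×0.75 + 0.33×1.59 = 0.7994
E(R_P) = R_f + β_P × MRP = 2.34% + 0.7994 × 3.54% = 5.17%

5.17%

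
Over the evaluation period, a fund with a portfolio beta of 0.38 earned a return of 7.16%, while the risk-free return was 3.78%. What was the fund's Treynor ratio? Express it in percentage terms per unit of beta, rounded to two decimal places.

Treynor = (R_P − R_f) / β_P = (7.16% − 3.78%) / 0.3800 = 3.38% / 0.3800 = 8.89%

8.89%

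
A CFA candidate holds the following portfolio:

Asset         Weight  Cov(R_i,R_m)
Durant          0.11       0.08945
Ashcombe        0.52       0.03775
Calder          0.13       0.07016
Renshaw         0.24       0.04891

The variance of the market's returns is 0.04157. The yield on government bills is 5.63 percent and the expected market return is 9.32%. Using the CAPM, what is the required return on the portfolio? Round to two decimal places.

β_Durant = 0.08945 / 0.04157 = 2.1518
β_Ashcombe = 0.03775 / 0.04157 = 0.9081
β_Calder = 0.07016 / 0.04157 = 1.6878
β_Renshaw = 0.04891 / 0.04157 = 1.1766
β_P = Σ w_i β_i = 0.11×2.1518 + 0.52×0.9081 + 0.13×1.6878 + 0.24×1.1766 = 1.2107
MRP = 9.32% − 5.63% = 3.69%
E(R_P) = R_f + β_P × MRP = 5.63% + 1.2107 × 3.69% = 10.10%

10.10%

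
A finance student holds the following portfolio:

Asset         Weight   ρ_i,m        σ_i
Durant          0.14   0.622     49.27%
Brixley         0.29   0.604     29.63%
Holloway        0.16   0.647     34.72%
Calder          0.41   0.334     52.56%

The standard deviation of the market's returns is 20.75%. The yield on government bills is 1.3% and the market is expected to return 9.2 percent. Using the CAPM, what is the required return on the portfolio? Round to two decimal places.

β_Durant = 0.622 × 49.27% / 20.75% = 1.4769
β_Brixley = 0.604 × 29.63% / 20.75% = 0.8625
β_Holloway = 0.647 × 34.72% / 20.75% = 1.0826
β_Calder = 0.334 × 52.56% / 20.75% = 0.8460
β_P = Σ w_i β_i = 0.14×1.4769 + 0.29×0.8625 + 0.16×1.0826 + 0.41×0.8460 = 0.9770
MRP = 9.2% − 1.3% = 7.90%
E(R_P) = R_f + β_P × MRP = 1.3% + 0.9770 × 7.9% = 9.02%

9.02%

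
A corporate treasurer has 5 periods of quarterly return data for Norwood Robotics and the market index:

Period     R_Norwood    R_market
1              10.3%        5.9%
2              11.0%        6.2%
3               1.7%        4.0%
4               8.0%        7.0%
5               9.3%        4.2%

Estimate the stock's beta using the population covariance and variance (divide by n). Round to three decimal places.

1.580

Mean R_i = (10.3 + 11.0 + 1.7 + 8.0 + 9.3) / 5 = 8.0600%
Mean R_m = (5.9 + 6.2 + 4.0 + 7.0 + 4.2) / 5 = 5.4600%
Σ(R_i − R̄_i)(R_m − R̄_m) = 10.7920  ⇒  Cov = 10.7920 / 5 = 2.1584
Σ(R_m − R̄_m)² = 6.8320  ⇒  Var(R_m) = 6.8320 / 5 = 1.3664
β = Cov / Var(R_m) = 2.1584 / 1.3664 = 1.5796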